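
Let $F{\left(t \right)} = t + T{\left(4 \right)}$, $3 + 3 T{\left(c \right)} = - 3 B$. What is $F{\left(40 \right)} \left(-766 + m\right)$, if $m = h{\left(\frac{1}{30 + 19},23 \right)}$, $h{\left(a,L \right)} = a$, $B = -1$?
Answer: $- \frac{1501320}{49} \approx -30639.0$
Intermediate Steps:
$T{\left(c \right)} = 0$ ($T{\left(c \right)} = -1 + \frac{\left(-3\right) \left(-1\right)}{3} = -1 + \frac{1}{3} \cdot 3 = -1 + 1 = 0$)
$m = \frac{1}{49}$ ($m = \frac{1}{30 + 19} = \frac{1}{49} \approx 0.020408$)
$F{\left(t \right)} = t$ ($F{\left(t \right)} = t + 0 = t$)
$F{\left(40 \right)} \left(-766 + m\right) = 40 \left(-766 + \frac{1}{49}\right) = 40 \left(- \frac{37533}{49}\right) = - \frac{1501320}{49}$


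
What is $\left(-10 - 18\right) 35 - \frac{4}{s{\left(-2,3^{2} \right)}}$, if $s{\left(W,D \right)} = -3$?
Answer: $- \frac{2936}{3} \approx -978.67$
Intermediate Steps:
$\left(-10 - 18\right) 35 - \frac{4}{s{\left(-2,3^{2} \right)}} = \left(-10 - 18\right) 35 + \left(- \frac{4}{-3} + \frac{0}{10}\right) = \left(-10 - 18\right) 35 + \left(\left(-4\right) \left(- \frac{1}{3}\right) + 0 \cdot \frac{1}{10}\right) = \left(-28\right) 35 + \left(\frac{4}{3} + 0\right) = -980 + \frac{4}{3} = - \frac{2936}{3}$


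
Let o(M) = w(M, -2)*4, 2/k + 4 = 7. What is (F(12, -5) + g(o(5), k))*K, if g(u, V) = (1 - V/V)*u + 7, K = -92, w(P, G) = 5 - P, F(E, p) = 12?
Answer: -1748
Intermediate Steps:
k = ⅔ (k = 2/(-4 + 7) = 2/3 = 2*(⅓) = ⅔ ≈ 0.66667)
o(M) = 20 - 4*M (o(M) = (5 - M)*4 = 20 - 4*M)
g(u, V) = 7 (g(u, V) = (1 - 1*1)*u + 7 = (1 - 1)*u + 7 = 0*u + 7 = 0 + 7 = 7)
(F(12, -5) + g(o(5), k))*K = (12 + 7)*(-92) = 19*(-92) = -1748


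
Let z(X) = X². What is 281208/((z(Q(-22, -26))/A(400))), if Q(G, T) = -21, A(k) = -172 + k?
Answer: 7123936/49 ≈ 1.4539e+5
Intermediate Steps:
281208/((z(Q(-22, -26))/A(400))) = 281208/(((-21)²/(-172 + 400))) = 281208/((441/228)) = 281208/((441*(1/228))) = 281208/(147/76) = 281208*(76/147) = 7123936/49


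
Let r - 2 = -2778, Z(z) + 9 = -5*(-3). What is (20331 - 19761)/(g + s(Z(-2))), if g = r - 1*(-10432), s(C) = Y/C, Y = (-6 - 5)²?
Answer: 3420/46057 ≈ 0.074256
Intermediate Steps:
Z(z) = 6 (Z(z) = -9 - 5*(-3) = -9 + 15 = 6)
Y = 121 (Y = (-11)² = 121)
r = -2776 (r = 2 - 2778 = -2776)
s(C) = 121/C
g = 7656 (g = -2776 - 1*(-10432) = -2776 + 10432 = 7656)
(20331 - 19761)/(g + s(Z(-2))) = (20331 - 19761)/(7656 + 121/6) = 570/(7656 + 121*(⅙)) = 570/(7656 + 121/6) = 570/(46057/6) = 570*(6/46057) = 3420/46057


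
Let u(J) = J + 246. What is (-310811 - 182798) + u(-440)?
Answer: -493803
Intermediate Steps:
u(J) = 246 + J
(-310811 - 182798) + u(-440) = (-310811 - 182798) + (246 - 440) = -493609 - 194 = -493803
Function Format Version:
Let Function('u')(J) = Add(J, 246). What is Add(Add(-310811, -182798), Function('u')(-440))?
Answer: -493803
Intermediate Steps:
Function('u')(J) = Add(246, J)
Add(Add(-310811, -182798), Function('u')(-440)) = Add(Add(-310811, -182798), Add(246, -440)) = Add(-493609, -194) = -493803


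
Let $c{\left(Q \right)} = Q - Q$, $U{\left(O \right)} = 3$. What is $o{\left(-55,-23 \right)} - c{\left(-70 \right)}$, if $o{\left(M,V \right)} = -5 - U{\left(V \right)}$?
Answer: $-8$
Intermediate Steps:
$c{\left(Q \right)} = 0$
$o{\left(M,V \right)} = -8$ ($o{\left(M,V \right)} = -5 - 3 = -8$)
$o{\left(-55,-23 \right)} - c{\left(-70 \right)} = -8 - 0 = -8 + 0 = -8$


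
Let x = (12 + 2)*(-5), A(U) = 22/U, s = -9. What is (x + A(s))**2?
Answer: 425104/81 ≈ 5248.2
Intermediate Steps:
x = -70 (x = 14*(-5) = -70)
(x + A(s))**2 = (-70 + 22/(-9))**2 = (-70 + 22*(-1/9))**2 = (-70 - 22/9)**2 = (-652/9)**2 = 425104/81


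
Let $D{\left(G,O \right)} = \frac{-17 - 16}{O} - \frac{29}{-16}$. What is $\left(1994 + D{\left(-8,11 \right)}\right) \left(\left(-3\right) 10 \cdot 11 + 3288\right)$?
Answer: $\frac{47157915}{8} \approx 5.8947 \cdot 10^{6}$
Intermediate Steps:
$D{\left(G,O \right)} = \frac{29}{16} - \frac{33}{O}$ ($D{\left(G,O \right)} = - \frac{33}{O} - - \frac{29}{16} = - \frac{33}{O} + \frac{29}{16} = \frac{29}{16} - \frac{33}{O}$)
$\left(1994 + D{\left(-8,11 \right)}\right) \left(\left(-3\right) 10 \cdot 11 + 3288\right) = \left(1994 + \left(\frac{29}{16} - \frac{33}{11}\right)\right) \left(\left(-3\right) 10 \cdot 11 + 3288\right) = \left(1994 + \left(\frac{29}{16} - 3\right)\right) \left(\left(-30\right) 11 + 3288\right) = \left(1994 + \left(\frac{29}{16} - 3\right)\right) \left(-330 + 3288\right) = \left(1994 - \frac{19}{16}\right) 2958 = \frac{31885}{16} \cdot 2958 = \frac{47157915}{8}$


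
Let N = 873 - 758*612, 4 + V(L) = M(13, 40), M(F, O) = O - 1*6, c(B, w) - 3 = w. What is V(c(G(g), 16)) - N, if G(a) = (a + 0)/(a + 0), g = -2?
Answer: 463053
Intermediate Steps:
G(a) = 1 (G(a) = a/a = 1)
c(B, w) = 3 + w
M(F, O) = -6 + O (M(F, O) = O - 6 = -6 + O)
V(L) = 30 (V(L) = -4 + (-6 + 40) = -4 + 34 = 30)
N = -463023 (N = 873 - 463896 = -463023)
V(c(G(g), 16)) - N = 30 - 1*(-463023) = 30 + 463023 = 463053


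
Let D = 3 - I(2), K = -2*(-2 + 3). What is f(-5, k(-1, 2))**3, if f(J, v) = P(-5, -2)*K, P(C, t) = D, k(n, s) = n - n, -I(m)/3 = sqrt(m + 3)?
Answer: -3456 - 1728*sqrt(5) ≈ -7319.9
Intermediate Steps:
I(m) = -3*sqrt(3 + m) (I(m) = -3*sqrt(m + 3) = -3*sqrt(3 + m))
K = -2 (K = -2*1 = -2)
D = 3 + 3*sqrt(5) (D = 3 - (-3)*sqrt(3 + 2) = 3 - (-3)*sqrt(5) = 3 + 3*sqrt(5) ≈ 9.7082)
k(n, s) = 0
P(C, t) = 3 + 3*sqrt(5)
f(J, v) = -6 - 6*sqrt(5) (f(J, v) = (3 + 3*sqrt(5))*(-2) = -6 - 6*sqrt(5))
f(-5, k(-1, 2))**3 = (-6 - 6*sqrt(5))**3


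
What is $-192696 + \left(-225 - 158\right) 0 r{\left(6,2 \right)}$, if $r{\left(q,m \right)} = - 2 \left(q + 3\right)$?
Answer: $-192696$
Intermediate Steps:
$r{\left(q,m \right)} = -6 - 2 q$ ($r{\left(q,m \right)} = - 2 \left(3 + q\right) = -6 - 2 q$)
$-192696 + \left(-225 - 158\right) 0 r{\left(6,2 \right)} = -192696 + \left(-225 - 158\right) 0 \left(-6 - 12\right) = -192696 - 383 \cdot 0 \left(-6 - 12\right) = -192696 - 383 \cdot 0 \left(-18\right) = -192696 - 0 = -192696 + 0 = -192696$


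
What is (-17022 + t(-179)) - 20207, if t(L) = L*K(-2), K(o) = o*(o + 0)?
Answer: -37945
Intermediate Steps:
K(o) = o² (K(o) = o*o = o²)
t(L) = 4*L (t(L) = L*(-2)² = L*4 = 4*L)
(-17022 + t(-179)) - 20207 = (-17022 + 4*(-179)) - 20207 = (-17022 - 716) - 20207 = -17738 - 20207 = -37945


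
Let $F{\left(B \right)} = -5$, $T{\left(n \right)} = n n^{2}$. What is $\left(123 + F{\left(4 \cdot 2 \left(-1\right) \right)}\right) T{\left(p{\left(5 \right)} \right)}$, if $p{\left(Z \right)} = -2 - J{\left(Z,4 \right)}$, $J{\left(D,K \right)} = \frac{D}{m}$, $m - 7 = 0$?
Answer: $- \frac{809362}{343} \approx -2359.7$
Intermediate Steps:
$m = 7$ ($m = 7 + 0 = 7$)
$J{\left(D,K \right)} = \frac{D}{7}$
$p{\left(Z \right)} = -2 - \frac{Z}{7}$
$T{\left(n \right)} = n^{3}$
$\left(123 + F{\left(4 \cdot 2 \left(-1\right) \right)}\right) T{\left(p{\left(5 \right)} \right)} = \left(123 - 5\right) \left(-2 - \frac{5}{7}\right)^{3} = 118 \left(-2 - \frac{5}{7}\right)^{3} = 118 \left(- \frac{19}{7}\right)^{3} = 118 \left(- \frac{6859}{343}\right) = - \frac{809362}{343}$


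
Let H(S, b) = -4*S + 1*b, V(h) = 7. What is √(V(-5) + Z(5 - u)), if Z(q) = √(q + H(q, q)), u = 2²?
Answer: √(7 + I*√2) ≈ 2.6591 + 0.26592*I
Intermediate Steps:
u = 4
H(S, b) = b - 4*S (H(S, b) = -4*S + b = b - 4*S)
Z(q) = √2*√(-q) (Z(q) = √(q + (q - 4*q)) = √(q - 3*q) = √(-2*q) = √2*√(-q))
√(V(-5) + Z(5 - u)) = √(7 + √2*√(-(5 - 1*4))) = √(7 + √2*√(-(5 - 4))) = √(7 + √2*√(-1*1)) = √(7 + √2*√(-1)) = √(7 + √2*I) = √(7 + I*√2)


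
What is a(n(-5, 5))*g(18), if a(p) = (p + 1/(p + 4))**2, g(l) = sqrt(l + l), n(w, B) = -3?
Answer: 24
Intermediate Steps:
g(l) = sqrt(2)*sqrt(l) (g(l) = sqrt(2*l) = sqrt(2)*sqrt(l))
a(p) = (p + 1/(4 + p))**2
a(n(-5, 5))*g(18) = ((1 + (-3)**2 + 4*(-3))**2/(4 - 3)**2)*(sqrt(2)*sqrt(18)) = ((1 + 9 - 12)**2/1**2)*(sqrt(2)*(3*sqrt(2))) = (1*(-2)**2)*6 = (1*4)*6 = 4*6 = 24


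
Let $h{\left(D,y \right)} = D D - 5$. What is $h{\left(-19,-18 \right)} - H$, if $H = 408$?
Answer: $-52$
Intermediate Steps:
$h{\left(D,y \right)} = -5 + D^{2}$ ($h{\left(D,y \right)} = D^{2} - 5 = -5 + D^{2}$)
$h{\left(-19,-18 \right)} - H = \left(-5 + \left(-19\right)^{2}\right) - 408 = \left(-5 + 361\right) - 408 = 356 - 408 = -52$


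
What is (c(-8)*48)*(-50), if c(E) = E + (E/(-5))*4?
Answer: 3840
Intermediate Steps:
c(E) = E/5 (c(E) = E + (E*(-⅕))*4 = E - E/5*4 = E - 4*E/5 = E/5)
(c(-8)*48)*(-50) = (((⅕)*(-8))*48)*(-50) = -8/5*48*(-50) = -384/5*(-50) = 3840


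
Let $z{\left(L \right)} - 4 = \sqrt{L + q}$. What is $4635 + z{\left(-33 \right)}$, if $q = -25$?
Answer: $4639 + i \sqrt{58} \approx 4639.0 + 7.6158 i$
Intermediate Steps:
$z{\left(L \right)} = 4 + \sqrt{-25 + L}$ ($z{\left(L \right)} = 4 + \sqrt{L - 25} = 4 + \sqrt{-25 + L}$)
$4635 + z{\left(-33 \right)} = 4635 + \left(4 + \sqrt{-25 - 33}\right) = 4635 + \left(4 + \sqrt{-58}\right) = 4635 + \left(4 + i \sqrt{58}\right) = 4639 + i \sqrt{58}$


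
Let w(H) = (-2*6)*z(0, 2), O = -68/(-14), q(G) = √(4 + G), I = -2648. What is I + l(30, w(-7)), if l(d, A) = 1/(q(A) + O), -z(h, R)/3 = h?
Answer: -127097/48 ≈ -2647.9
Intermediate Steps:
z(h, R) = -3*h
O = 34/7 (O = -68*(-1/14) = 34/7 ≈ 4.8571)
w(H) = 0 (w(H) = (-2*6)*(-3*0) = -12*0 = 0)
l(d, A) = 1/(34/7 + √(4 + A)) (l(d, A) = 1/(√(4 + A) + 34/7) = 1/(34/7 + √(4 + A)))
I + l(30, w(-7)) = -2648 + 7/(34 + 7*√(4 + 0)) = -2648 + 7/(34 + 7*√4) = -2648 + 7/(34 + 7*2) = -2648 + 7/(34 + 14) = -2648 + 7/48 = -127097/48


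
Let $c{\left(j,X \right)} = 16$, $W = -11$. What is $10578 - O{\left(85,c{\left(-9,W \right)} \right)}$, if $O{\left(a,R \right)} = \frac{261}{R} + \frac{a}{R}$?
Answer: $\frac{84451}{8} \approx 10556.0$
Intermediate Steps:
$10578 - O{\left(85,c{\left(-9,W \right)} \right)} = 10578 - \frac{261 + 85}{16} = 10578 - \frac{1}{16} \cdot 346 = 10578 - \frac{173}{8} = \frac{84451}{8}$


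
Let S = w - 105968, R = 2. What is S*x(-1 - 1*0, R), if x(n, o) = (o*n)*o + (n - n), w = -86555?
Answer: 770092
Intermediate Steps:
x(n, o) = n*o² (x(n, o) = (n*o)*o + 0 = n*o² + 0 = n*o²)
S = -192523 (S = -86555 - 105968 = -192523)
S*x(-1 - 1*0, R) = -192523*(-1 - 1*0)*2² = -192523*(-1 + 0)*4 = -(-192523)*4 = -192523*(-4) = 770092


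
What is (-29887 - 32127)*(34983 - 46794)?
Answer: 732447354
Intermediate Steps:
(-29887 - 32127)*(34983 - 46794) = -62014*(-11811) = 732447354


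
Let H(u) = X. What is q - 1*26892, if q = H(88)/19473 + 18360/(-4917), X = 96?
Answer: -286136910580/10638749 ≈ -26896.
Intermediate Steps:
H(u) = 96
q = -39672472/10638749 (q = 96/19473 + 18360/(-4917) = 96*(1/19473) + 18360*(-1/4917) = 32/6491 - 6120/1639 = -39672472/10638749 ≈ -3.7291)
q - 1*26892 = -39672472/10638749 - 1*26892 = -39672472/10638749 - 26892 = -286136910580/10638749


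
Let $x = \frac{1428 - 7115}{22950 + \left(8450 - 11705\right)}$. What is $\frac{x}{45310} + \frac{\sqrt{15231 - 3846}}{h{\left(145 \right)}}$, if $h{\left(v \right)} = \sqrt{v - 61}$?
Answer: $- \frac{5687}{892380450} + \frac{\sqrt{26565}}{14} \approx 11.642$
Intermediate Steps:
$h{\left(v \right)} = \sqrt{-61 + v}$
$x = - \frac{5687}{19695}$ ($x = - \frac{5687}{22950 + \left(8450 - 11705\right)} = - \frac{5687}{22950 - 3255} = - \frac{5687}{19695} \approx -0.28875$)
$\frac{x}{45310} + \frac{\sqrt{15231 - 3846}}{h{\left(145 \right)}} = - \frac{5687}{19695 \cdot 45310} + \frac{\sqrt{15231 - 3846}}{\sqrt{-61 + 145}} = \left(- \frac{5687}{19695}\right) \frac{1}{45310} + \frac{\sqrt{11385}}{\sqrt{84}} = - \frac{5687}{892380450} + \frac{3 \sqrt{1265}}{2 \sqrt{21}} = - \frac{5687}{892380450} + 3 \sqrt{1265} \frac{\sqrt{21}}{42} = - \frac{5687}{892380450} + \frac{\sqrt{26565}}{14}$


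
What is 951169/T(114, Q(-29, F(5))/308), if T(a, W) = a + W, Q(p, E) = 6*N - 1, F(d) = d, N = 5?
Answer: 292960052/35141 ≈ 8336.7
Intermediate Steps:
Q(p, E) = 29 (Q(p, E) = 6*5 - 1 = 30 - 1 = 29)
T(a, W) = W + a
951169/T(114, Q(-29, F(5))/308) = 951169/(29/308 + 114) = 951169/(35141/308) = 951169*(308/35141) = 292960052/35141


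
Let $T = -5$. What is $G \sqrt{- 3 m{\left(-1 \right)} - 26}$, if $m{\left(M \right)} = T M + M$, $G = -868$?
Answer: $- 868 i \sqrt{38} \approx - 5350.7 i$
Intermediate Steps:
$m{\left(M \right)} = - 4 M$ ($m{\left(M \right)} = - 5 M + M = - 4 M$)
$G \sqrt{- 3 m{\left(-1 \right)} - 26} = - 868 \sqrt{- 3 \left(\left(-4\right) \left(-1\right)\right) - 26} = - 868 \sqrt{\left(-3\right) 4 - 26} = - 868 \sqrt{-12 - 26} = - 868 \sqrt{-38} = - 868 i \sqrt{38}$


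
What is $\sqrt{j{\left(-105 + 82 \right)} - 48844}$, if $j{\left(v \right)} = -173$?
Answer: $i \sqrt{49017} \approx 221.4 i$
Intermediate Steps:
$\sqrt{j{\left(-105 + 82 \right)} - 48844} = \sqrt{-173 - 48844} = \sqrt{-49017} = i \sqrt{49017}$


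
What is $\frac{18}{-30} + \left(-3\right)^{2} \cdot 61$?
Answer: $\frac{2742}{5} \approx 548.4$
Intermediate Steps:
$\frac{18}{-30} + \left(-3\right)^{2} \cdot 61 = 18 \left(- \frac{1}{30}\right) + 9 \cdot 61 = - \frac{3}{5} + 549 = \frac{2742}{5}$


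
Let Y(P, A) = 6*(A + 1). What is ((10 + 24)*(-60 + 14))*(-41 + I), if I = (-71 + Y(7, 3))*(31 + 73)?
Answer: 7708956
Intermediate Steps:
Y(P, A) = 6 + 6*A (Y(P, A) = 6*(1 + A) = 6 + 6*A)
I = -4888 (I = (-71 + (6 + 6*3))*(31 + 73) = (-71 + (6 + 18))*104 = (-71 + 24)*104 = -47*104 = -4888)
((10 + 24)*(-60 + 14))*(-41 + I) = ((10 + 24)*(-60 + 14))*(-41 - 4888) = (34*(-46))*(-4929) = -1564*(-4929) = 7708956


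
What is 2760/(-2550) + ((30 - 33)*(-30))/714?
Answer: -569/595 ≈ -0.95630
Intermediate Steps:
2760/(-2550) + ((30 - 33)*(-30))/714 = 2760*(-1/2550) - 3*(-30)*(1/714) = -92/85 + 90*(1/714) = -92/85 + 15/119 = -569/595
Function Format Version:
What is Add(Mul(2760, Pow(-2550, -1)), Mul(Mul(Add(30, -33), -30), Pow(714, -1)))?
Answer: Rational(-569, 595) ≈ -0.95630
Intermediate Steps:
Add(Mul(2760, Pow(-2550, -1)), Mul(Mul(Add(30, -33), -30), Pow(714, -1))) = Add(Mul(2760, Rational(-1, 2550)), Mul(Mul(-3, -30), Rational(1, 714))) = Add(Rational(-92, 85), Mul(90, Rational(1, 714))) = Add(Rational(-92, 85), Rational(15, 119)) = Rational(-569, 595)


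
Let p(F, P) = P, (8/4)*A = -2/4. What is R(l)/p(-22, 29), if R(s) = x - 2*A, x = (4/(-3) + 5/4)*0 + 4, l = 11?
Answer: 9/58 ≈ 0.15517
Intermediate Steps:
A = -¼ (A = (-2/4)/2 = (-2*¼)/2 = (½)*(-½) = -¼ ≈ -0.25000)
x = 4 (x = (4*(-⅓) + 5*(¼))*0 + 4 = (-4/3 + 5/4)*0 + 4 = -1/12*0 + 4 = 0 + 4 = 4)
R(s) = 9/2 (R(s) = 4 - 2*(-¼) = 4 + ½ = 9/2)
R(l)/p(-22, 29) = (9/2)/29 = (9/2)*(1/29) = 9/58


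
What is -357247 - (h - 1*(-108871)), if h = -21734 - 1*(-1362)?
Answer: -445746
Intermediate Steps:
h = -20372 (h = -21734 + 1362 = -20372)
-357247 - (h - 1*(-108871)) = -357247 - (-20372 - 1*(-108871)) = -357247 - (-20372 + 108871) = -357247 - 1*88499 = -357247 - 88499 = -445746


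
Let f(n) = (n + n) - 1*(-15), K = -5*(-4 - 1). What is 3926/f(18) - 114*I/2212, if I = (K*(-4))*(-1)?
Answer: 2025728/28203 ≈ 71.827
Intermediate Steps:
K = 25 (K = -5*(-5) = 25)
I = 100 (I = (25*(-4))*(-1) = -100*(-1) = 100)
f(n) = 15 + 2*n (f(n) = 2*n + 15 = 15 + 2*n)
3926/f(18) - 114*I/2212 = 3926/(15 + 2*18) - 114*100/2212 = 3926/(15 + 36) - 11400*1/2212 = 3926/51 - 2850/553 = 2025728/28203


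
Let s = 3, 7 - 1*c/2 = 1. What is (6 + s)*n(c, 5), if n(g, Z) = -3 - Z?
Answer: -72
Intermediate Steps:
c = 12 (c = 14 - 2*1 = 14 - 2 = 12)
(6 + s)*n(c, 5) = (6 + 3)*(-3 - 1*5) = 9*(-3 - 5) = 9*(-8) = -72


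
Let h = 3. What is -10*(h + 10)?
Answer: -130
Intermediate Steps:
-10*(h + 10) = -10*(3 + 10) = -10*13 = -130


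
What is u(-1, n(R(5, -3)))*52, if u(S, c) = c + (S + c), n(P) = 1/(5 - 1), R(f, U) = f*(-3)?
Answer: -26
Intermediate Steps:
R(f, U) = -3*f
n(P) = ¼ (n(P) = 1/4 = ¼)
u(S, c) = S + 2*c
u(-1, n(R(5, -3)))*52 = (-1 + 2*(¼))*52 = (-1 + ½)*52 = -½*52 = -26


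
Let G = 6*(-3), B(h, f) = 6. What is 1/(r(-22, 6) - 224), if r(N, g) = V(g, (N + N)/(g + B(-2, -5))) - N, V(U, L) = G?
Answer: -1/220 ≈ -0.0045455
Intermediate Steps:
G = -18
V(U, L) = -18
r(N, g) = -18 - N
1/(r(-22, 6) - 224) = 1/((-18 - 1*(-22)) - 224) = 1/((-18 + 22) - 224) = 1/(4 - 224) = 1/(-220) = -1/220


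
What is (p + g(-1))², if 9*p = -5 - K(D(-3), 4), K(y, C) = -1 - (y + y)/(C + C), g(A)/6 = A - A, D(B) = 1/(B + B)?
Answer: 9409/46656 ≈ 0.20167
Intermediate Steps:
D(B) = 1/(2*B)
g(A) = 0 (g(A) = 6*(A - A) = 6*0 = 0)
K(y, C) = -1 - y/C (K(y, C) = -1 - 2*y/(2*C) = -1 - 2*y*1/(2*C) = -1 - y/C)
p = -97/216 (p = (-5 - (-1*4 - 1/(2*(-3)))/4)/9 = (-5 - (-4 - (-1)/(2*3))/4)/9 = (-5 - (-4 - 1*(-⅙))/4)/9 = (-5 - (-4 + ⅙)/4)/9 = (-5 - (-23)/(4*6))/9 = (-5 - 1*(-23/24))/9 = (-5 + 23/24)/9 = (⅑)*(-97/24) = -97/216 ≈ -0.44907)
(p + g(-1))² = (-97/216 + 0)² = (-97/216)² = 9409/46656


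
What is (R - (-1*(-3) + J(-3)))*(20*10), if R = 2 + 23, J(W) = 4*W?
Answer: 6800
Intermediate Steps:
R = 25
(R - (-1*(-3) + J(-3)))*(20*10) = (25 - (-1*(-3) + 4*(-3)))*(20*10) = (25 - (3 - 12))*200 = (25 - 1*(-9))*200 = (25 + 9)*200 = 34*200 = 6800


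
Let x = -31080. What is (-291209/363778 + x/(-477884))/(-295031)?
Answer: 31964475379/12822319112774578 ≈ 2.4929e-6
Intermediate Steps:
(-291209/363778 + x/(-477884))/(-295031) = (-291209/363778 - 31080/(-477884))/(-295031) = (-291209*1/363778 - 31080*(-1/477884))*(-1/295031) = (-291209/363778 + 7770/119471)*(-1/295031) = -31964475379/43460921438*(-1/295031) = 31964475379/12822319112774578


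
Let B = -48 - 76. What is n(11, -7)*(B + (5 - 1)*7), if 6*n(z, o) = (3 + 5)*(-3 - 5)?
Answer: 1024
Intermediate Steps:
n(z, o) = -32/3 (n(z, o) = ((3 + 5)*(-3 - 5))/6 = (8*(-8))/6 = (⅙)*(-64) = -32/3)
B = -124
n(11, -7)*(B + (5 - 1)*7) = -32*(-124 + (5 - 1)*7)/3 = -32*(-124 + 4*7)/3 = -32*(-124 + 28)/3 = -32/3*(-96) = 1024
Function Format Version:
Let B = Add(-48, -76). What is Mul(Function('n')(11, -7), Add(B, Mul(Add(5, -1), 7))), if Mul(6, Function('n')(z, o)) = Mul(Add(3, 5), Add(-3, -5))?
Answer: 1024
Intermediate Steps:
Function('n')(z, o) = Rational(-32, 3) (Function('n')(z, o) = Mul(Rational(1, 6), Mul(Add(3, 5), Add(-3, -5))) = Mul(Rational(1, 6), Mul(8, -8)) = Mul(Rational(1, 6), -64) = Rational(-32, 3))
B = -124
Mul(Function('n')(11, -7), Add(B, Mul(Add(5, -1), 7))) = Mul(Rational(-32, 3), Add(-124, Mul(Add(5, -1), 7))) = Mul(Rational(-32, 3), Add(-124, Mul(4, 7))) = Mul(Rational(-32, 3), Add(-124, 28)) = Mul(Rational(-32, 3), -96) = 1024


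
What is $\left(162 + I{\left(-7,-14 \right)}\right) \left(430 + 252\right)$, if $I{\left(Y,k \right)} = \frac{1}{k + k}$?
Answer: $\frac{1546435}{14} \approx 1.1046 \cdot 10^{5}$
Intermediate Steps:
$I{\left(Y,k \right)} = \frac{1}{2 k}$
$\left(162 + I{\left(-7,-14 \right)}\right) \left(430 + 252\right) = \left(162 + \frac{1}{2 \left(-14\right)}\right) \left(430 + 252\right) = \left(162 + \frac{1}{2} \left(- \frac{1}{14}\right)\right) 682 = \left(162 - \frac{1}{28}\right) 682 = \frac{4535}{28} \cdot 682 = \frac{1546435}{14}$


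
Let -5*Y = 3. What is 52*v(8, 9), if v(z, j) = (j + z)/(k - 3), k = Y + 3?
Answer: -4420/3 ≈ -1473.3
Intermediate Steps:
Y = -3/5 (Y = -1/5*3 = -3/5 ≈ -0.60000)
k = 12/5 (k = -3/5 + 3 = 12/5 ≈ 2.4000)
v(z, j) = -5*j/3 - 5*z/3 (v(z, j) = (j + z)/(12/5 - 3) = (j + z)/(-3/5) = (j + z)*(-5/3) = -5*j/3 - 5*z/3)
52*v(8, 9) = 52*(-5/3*9 - 5/3*8) = 52*(-15 - 40/3) = 52*(-85/3) = -4420/3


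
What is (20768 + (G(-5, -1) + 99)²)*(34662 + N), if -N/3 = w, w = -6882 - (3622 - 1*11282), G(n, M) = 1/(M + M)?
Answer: 985042242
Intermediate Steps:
G(n, M) = 1/(2*M)
w = 778 (w = -6882 - (3622 - 11282) = -6882 - 1*(-7660) = -6882 + 7660 = 778)
N = -2334 (N = -3*778 = -2334)
(20768 + (G(-5, -1) + 99)²)*(34662 + N) = (20768 + ((½)/(-1) + 99)²)*(34662 - 2334) = (20768 + ((½)*(-1) + 99)²)*32328 = (20768 + (-½ + 99)²)*32328 = (20768 + (197/2)²)*32328 = (20768 + 38809/4)*32328 = (121881/4)*32328 = 985042242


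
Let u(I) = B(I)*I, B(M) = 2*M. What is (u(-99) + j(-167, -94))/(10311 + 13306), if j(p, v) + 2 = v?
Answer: 19506/23617 ≈ 0.82593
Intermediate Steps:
j(p, v) = -2 + v
u(I) = 2*I² (u(I) = (2*I)*I = 2*I²)
(u(-99) + j(-167, -94))/(10311 + 13306) = (2*(-99)² + (-2 - 94))/(10311 + 13306) = (2*9801 - 96)/23617 = (19602 - 96)*(1/23617) = 19506*(1/23617) = 19506/23617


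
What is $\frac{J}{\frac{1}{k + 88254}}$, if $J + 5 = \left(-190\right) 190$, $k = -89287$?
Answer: $37296465$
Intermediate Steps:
$J = -36105$ ($J = -5 - 36100 = -36105$)
$\frac{J}{\frac{1}{k + 88254}} = - \frac{36105}{\frac{1}{-89287 + 88254}} = - \frac{36105}{\frac{1}{-1033}} = - \frac{36105}{- \frac{1}{1033}} = \left(-36105\right) \left(-1033\right) = 37296465$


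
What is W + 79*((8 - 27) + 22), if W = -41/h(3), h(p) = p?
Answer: 670/3 ≈ 223.33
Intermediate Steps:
W = -41/3 ≈ -13.667
W + 79*((8 - 27) + 22) = -41/3 + 79*((8 - 27) + 22) = -41/3 + 79*(-19 + 22) = -41/3 + 79*3 = -41/3 + 237 = 670/3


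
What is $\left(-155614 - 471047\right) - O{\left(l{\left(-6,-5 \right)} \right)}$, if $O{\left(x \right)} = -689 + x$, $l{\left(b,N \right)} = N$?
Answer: $-625967$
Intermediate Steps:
$\left(-155614 - 471047\right) - O{\left(l{\left(-6,-5 \right)} \right)} = \left(-155614 - 471047\right) - \left(-689 - 5\right) = -626661 - -694 = -626661 + 694 = -625967$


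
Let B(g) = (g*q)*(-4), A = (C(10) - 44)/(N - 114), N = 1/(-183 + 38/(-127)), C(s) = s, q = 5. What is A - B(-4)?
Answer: -211523154/2653933 ≈ -79.702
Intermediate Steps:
N = -127/23279 (N = 1/(-183 + 38*(-1/127)) = 1/(-183 - 38/127) = 1/(-23279/127) = -127/23279 ≈ -0.0054556)
A = 791486/2653933 (A = (10 - 44)/(-127/23279 - 114) = -34/(-2653933/23279) = -34*(-23279/2653933) = 791486/2653933 ≈ 0.29823)
B(g) = -20*g (B(g) = (g*5)*(-4) = (5*g)*(-4) = -20*g)
A - B(-4) = 791486/2653933 - (-20)*(-4) = 791486/2653933 - 1*80 = 791486/2653933 - 80 = -211523154/2653933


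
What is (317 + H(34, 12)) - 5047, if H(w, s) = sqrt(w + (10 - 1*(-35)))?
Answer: -4730 + sqrt(79) ≈ -4721.1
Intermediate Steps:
H(w, s) = sqrt(45 + w) (H(w, s) = sqrt(w + (10 + 35)) = sqrt(w + 45) = sqrt(45 + w))
(317 + H(34, 12)) - 5047 = (317 + sqrt(45 + 34)) - 5047 = (317 + sqrt(79)) - 5047 = -4730 + sqrt(79)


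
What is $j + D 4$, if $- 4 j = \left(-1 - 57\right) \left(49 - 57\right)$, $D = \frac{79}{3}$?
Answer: $- \frac{32}{3} \approx -10.667$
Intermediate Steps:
$D = \frac{79}{3}$ ($D = 79 \cdot \frac{1}{3} = \frac{79}{3} \approx 26.333$)
$j = -116$ ($j = - \frac{\left(-1 - 57\right) \left(49 - 57\right)}{4} = - \frac{\left(-58\right) \left(-8\right)}{4} = \left(- \frac{1}{4}\right) 464 = -116$)
$j + D 4 = -116 + \frac{79}{3} \cdot 4 = -116 + \frac{316}{3} = - \frac{32}{3}$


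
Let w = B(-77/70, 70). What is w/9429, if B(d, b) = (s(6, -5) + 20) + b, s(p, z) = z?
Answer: 85/9429 ≈ 0.0090147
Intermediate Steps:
B(d, b) = 15 + b (B(d, b) = (-5 + 20) + b = 15 + b)
w = 85 (w = 15 + 70 = 85)
w/9429 = 85/9429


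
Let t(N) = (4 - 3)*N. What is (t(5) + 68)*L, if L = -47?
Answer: -3431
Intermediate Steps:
t(N) = N (t(N) = 1*N = N)
(t(5) + 68)*L = (5 + 68)*(-47) = 73*(-47) = -3431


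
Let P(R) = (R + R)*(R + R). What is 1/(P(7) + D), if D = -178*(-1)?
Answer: 1/374 ≈ 0.0026738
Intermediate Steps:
D = 178
P(R) = 4*R² (P(R) = (2*R)*(2*R) = 4*R²)
1/(P(7) + D) = 1/(4*7² + 178) = 1/(4*49 + 178) = 1/(196 + 178) = 1/374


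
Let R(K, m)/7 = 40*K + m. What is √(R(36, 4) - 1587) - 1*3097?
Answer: -3097 + √8521 ≈ -3004.7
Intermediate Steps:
R(K, m) = 7*m + 280*K (R(K, m) = 7*(40*K + m) = 7*(m + 40*K) = 7*m + 280*K)
√(R(36, 4) - 1587) - 1*3097 = √((7*4 + 280*36) - 1587) - 1*3097 = √((28 + 10080) - 1587) - 3097 = √(10108 - 1587) - 3097 = √8521 - 3097 = -3097 + √8521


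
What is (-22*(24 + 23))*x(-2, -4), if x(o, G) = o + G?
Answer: 6204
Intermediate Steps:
x(o, G) = G + o
(-22*(24 + 23))*x(-2, -4) = (-22*(24 + 23))*(-4 - 2) = -22*47*(-6) = -1034*(-6) = 6204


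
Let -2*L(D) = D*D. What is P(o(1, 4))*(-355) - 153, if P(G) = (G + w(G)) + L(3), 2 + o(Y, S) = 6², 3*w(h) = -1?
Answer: -63043/6 ≈ -10507.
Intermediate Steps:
L(D) = -D²/2 (L(D) = -D*D/2 = -D²/2)
w(h) = -⅓ (w(h) = (⅓)*(-1) = -⅓)
o(Y, S) = 34 (o(Y, S) = -2 + 6² = -2 + 36 = 34)
P(G) = -29/6 + G (P(G) = (G - ⅓) - ½*3² = (-⅓ + G) - ½*9 = (-⅓ + G) - 9/2 = -29/6 + G)
P(o(1, 4))*(-355) - 153 = (-29/6 + 34)*(-355) - 153 = (175/6)*(-355) - 153 = -62125/6 - 153 = -63043/6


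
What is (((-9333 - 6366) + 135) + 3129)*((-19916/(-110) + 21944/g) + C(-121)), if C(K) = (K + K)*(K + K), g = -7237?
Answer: -58149494213742/79607 ≈ -7.3046e+8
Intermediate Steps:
C(K) = 4*K² (C(K) = (2*K)*(2*K) = 4*K²)
(((-9333 - 6366) + 135) + 3129)*((-19916/(-110) + 21944/g) + C(-121)) = (((-9333 - 6366) + 135) + 3129)*((-19916/(-110) + 21944/(-7237)) + 4*(-121)²) = ((-15699 + 135) + 3129)*((-19916*(-1/110) + 21944*(-1/7237)) + 4*14641) = (-15564 + 3129)*((9958/55 - 21944/7237) + 58564) = -12435*(70859126/398035 + 58564) = -12435*23381380866/398035 = -58149494213742/79607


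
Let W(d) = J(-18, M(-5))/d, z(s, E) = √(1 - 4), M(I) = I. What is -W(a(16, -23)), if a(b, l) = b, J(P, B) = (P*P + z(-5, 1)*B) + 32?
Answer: -89/4 + 5*I*√3/16 ≈ -22.25 + 0.54127*I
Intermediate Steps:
z(s, E) = I*√3 (z(s, E) = √(-3) = I*√3)
J(P, B) = 32 + P² + I*B*√3 (J(P, B) = (P*P + (I*√3)*B) + 32 = (P² + I*B*√3) + 32 = 32 + P² + I*B*√3)
W(d) = (356 - 5*I*√3)/d (W(d) = (32 + (-18)² + I*(-5)*√3)/d = (32 + 324 - 5*I*√3)/d = (356 - 5*I*√3)/d)
-W(a(16, -23)) = -(356 - 5*I*√3)/16 = -(89/4 - 5*I*√3/16) = -89/4 + 5*I*√3/16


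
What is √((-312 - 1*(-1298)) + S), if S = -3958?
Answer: 2*I*√743 ≈ 54.516*I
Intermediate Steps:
√((-312 - 1*(-1298)) + S) = √((-312 - 1*(-1298)) - 3958) = √((-312 + 1298) - 3958) = √(986 - 3958) = √(-2972) = 2*I*√743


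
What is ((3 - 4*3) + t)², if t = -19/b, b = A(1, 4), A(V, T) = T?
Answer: 3025/16 ≈ 189.06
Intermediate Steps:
b = 4
t = -19/4 ≈ -4.7500
((3 - 4*3) + t)² = ((3 - 4*3) - 19/4)² = ((3 - 12) - 19/4)² = (-9 - 19/4)² = (-55/4)² = 3025/16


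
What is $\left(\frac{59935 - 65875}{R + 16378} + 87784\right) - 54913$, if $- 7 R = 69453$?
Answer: $\frac{1485497523}{45193} \approx 32870.0$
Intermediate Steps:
$R = - \frac{69453}{7}$ ($R = \left(- \frac{1}{7}\right) 69453 = - \frac{69453}{7} \approx -9921.9$)
$\left(\frac{59935 - 65875}{R + 16378} + 87784\right) - 54913 = \left(\frac{59935 - 65875}{- \frac{69453}{7} + 16378} + 87784\right) - 54913 = \left(- \frac{5940}{\frac{45193}{7}} + 87784\right) - 54913 = \left(\left(-5940\right) \frac{7}{45193} + 87784\right) - 54913 = \left(- \frac{41580}{45193} + 87784\right) - 54913 = \frac{3967180732}{45193} - 54913 = \frac{1485497523}{45193}$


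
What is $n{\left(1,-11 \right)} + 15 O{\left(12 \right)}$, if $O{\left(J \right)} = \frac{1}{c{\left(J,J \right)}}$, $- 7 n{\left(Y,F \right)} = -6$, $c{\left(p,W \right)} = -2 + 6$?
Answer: $\frac{129}{28} \approx 4.6071$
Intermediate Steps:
$c{\left(p,W \right)} = 4$
$n{\left(Y,F \right)} = \frac{6}{7}$ ($n{\left(Y,F \right)} = \left(- \frac{1}{7}\right) \left(-6\right) = \frac{6}{7}$)
$O{\left(J \right)} = \frac{1}{4}$
$n{\left(1,-11 \right)} + 15 O{\left(12 \right)} = \frac{6}{7} + 15 \cdot \frac{1}{4} = \frac{6}{7} + \frac{15}{4} = \frac{129}{28}$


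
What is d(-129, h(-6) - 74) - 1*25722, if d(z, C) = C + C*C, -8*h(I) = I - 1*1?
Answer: -1308663/64 ≈ -20448.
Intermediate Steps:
h(I) = ⅛ - I/8 (h(I) = -(I - 1*1)/8 = -(I - 1)/8 = -(-1 + I)/8 = ⅛ - I/8)
d(z, C) = C + C²
d(-129, h(-6) - 74) - 1*25722 = ((⅛ - ⅛*(-6)) - 74)*(1 + ((⅛ - ⅛*(-6)) - 74)) - 1*25722 = ((⅛ + ¾) - 74)*(1 + ((⅛ + ¾) - 74)) - 25722 = (7/8 - 74)*(1 + (7/8 - 74)) - 25722 = -585*(1 - 585/8)/8 - 25722 = -585/8*(-577/8) - 25722 = 337545/64 - 25722 = -1308663/64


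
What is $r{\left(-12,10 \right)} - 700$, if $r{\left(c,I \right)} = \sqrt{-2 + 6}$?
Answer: $-698$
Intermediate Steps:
$r{\left(c,I \right)} = 2$ ($r{\left(c,I \right)} = \sqrt{4} = 2$)
$r{\left(-12,10 \right)} - 700 = 2 - 700 = -698$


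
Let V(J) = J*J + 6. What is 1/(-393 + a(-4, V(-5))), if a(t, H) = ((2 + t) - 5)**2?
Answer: -1/344 ≈ -0.0029070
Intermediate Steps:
V(J) = 6 + J**2 (V(J) = J**2 + 6 = 6 + J**2)
a(t, H) = (-3 + t)**2
1/(-393 + a(-4, V(-5))) = 1/(-393 + (-3 - 4)**2) = 1/(-393 + (-7)**2) = 1/(-393 + 49) = 1/(-344) = -1/344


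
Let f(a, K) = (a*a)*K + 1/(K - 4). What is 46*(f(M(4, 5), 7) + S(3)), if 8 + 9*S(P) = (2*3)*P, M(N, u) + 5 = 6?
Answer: 3496/9 ≈ 388.44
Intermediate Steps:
M(N, u) = 1 (M(N, u) = -5 + 6 = 1)
f(a, K) = 1/(-4 + K) + K*a**2 (f(a, K) = a**2*K + 1/(-4 + K) = K*a**2 + 1/(-4 + K) = 1/(-4 + K) + K*a**2)
S(P) = -8/9 + 2*P/3 (S(P) = -8/9 + ((2*3)*P)/9 = -8/9 + (6*P)/9 = -8/9 + 2*P/3)
46*(f(M(4, 5), 7) + S(3)) = 46*((1 + 7**2*1**2 - 4*7*1**2)/(-4 + 7) + (-8/9 + (2/3)*3)) = 46*((1 + 49*1 - 4*7*1)/3 + (-8/9 + 2)) = 46*((1 + 49 - 28)/3 + 10/9) = 46*((1/3)*22 + 10/9) = 46*(22/3 + 10/9) = 46*(76/9) = 3496/9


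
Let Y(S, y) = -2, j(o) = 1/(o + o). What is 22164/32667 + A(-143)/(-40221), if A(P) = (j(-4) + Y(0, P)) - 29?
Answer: 793311115/1167910584 ≈ 0.67926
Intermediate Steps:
j(o) = 1/(2*o)
A(P) = -249/8 (A(P) = ((1/2)/(-4) - 2) - 29 = ((1/2)*(-1/4) - 2) - 29 = (-1/8 - 2) - 29 = -17/8 - 29 = -249/8)
22164/32667 + A(-143)/(-40221) = 22164/32667 - 249/8/(-40221) = 22164*(1/32667) - 249/8*(-1/40221) = 7388/10889 + 83/107256 = 793311115/1167910584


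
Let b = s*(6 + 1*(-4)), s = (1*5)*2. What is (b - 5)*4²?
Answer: 240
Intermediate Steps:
s = 10 (s = 5*2 = 10)
b = 20 (b = 10*(6 + 1*(-4)) = 10*(6 - 4) = 10*2 = 20)
(b - 5)*4² = (20 - 5)*4² = 15*16 = 240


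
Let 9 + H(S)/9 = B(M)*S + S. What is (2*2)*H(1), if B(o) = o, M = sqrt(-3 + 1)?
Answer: -288 + 36*I*sqrt(2) ≈ -288.0 + 50.912*I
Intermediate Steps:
M = I*sqrt(2) (M = sqrt(-2) = I*sqrt(2) ≈ 1.4142*I)
H(S) = -81 + 9*S + 9*I*S*sqrt(2) (H(S) = -81 + 9*((I*sqrt(2))*S + S) = -81 + 9*(I*S*sqrt(2) + S) = -81 + 9*(S + I*S*sqrt(2)) = -81 + (9*S + 9*I*S*sqrt(2)) = -81 + 9*S + 9*I*S*sqrt(2))
(2*2)*H(1) = (2*2)*(-81 + 9*1 + 9*I*1*sqrt(2)) = 4*(-81 + 9 + 9*I*sqrt(2)) = 4*(-72 + 9*I*sqrt(2)) = -288 + 36*I*sqrt(2)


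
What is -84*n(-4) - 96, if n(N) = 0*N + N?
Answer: 240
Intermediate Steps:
n(N) = N (n(N) = 0 + N = N)
-84*n(-4) - 96 = -84*(-4) - 96 = 336 - 96 = 240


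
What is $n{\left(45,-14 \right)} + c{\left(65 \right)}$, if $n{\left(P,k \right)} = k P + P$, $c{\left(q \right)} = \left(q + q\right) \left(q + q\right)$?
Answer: $16315$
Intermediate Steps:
$c{\left(q \right)} = 4 q^{2}$ ($c{\left(q \right)} = 2 q 2 q = 4 q^{2}$)
$n{\left(P,k \right)} = P + P k$ ($n{\left(P,k \right)} = P k + P = P + P k$)
$n{\left(45,-14 \right)} + c{\left(65 \right)} = 45 \left(1 - 14\right) + 4 \cdot 65^{2} = 45 \left(-13\right) + 4 \cdot 4225 = -585 + 16900 = 16315$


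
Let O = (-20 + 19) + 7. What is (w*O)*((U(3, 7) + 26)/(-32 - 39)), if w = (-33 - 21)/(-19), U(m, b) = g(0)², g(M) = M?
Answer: -8424/1349 ≈ -6.2446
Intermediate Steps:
O = 6 (O = -1 + 7 = 6)
U(m, b) = 0 (U(m, b) = 0² = 0)
w = 54/19 (w = -54*(-1/19) = 54/19 ≈ 2.8421)
(w*O)*((U(3, 7) + 26)/(-32 - 39)) = ((54/19)*6)*((0 + 26)/(-32 - 39)) = 324*(26/(-71))/19 = 324*(26*(-1/71))/19 = (324/19)*(-26/71) = -8424/1349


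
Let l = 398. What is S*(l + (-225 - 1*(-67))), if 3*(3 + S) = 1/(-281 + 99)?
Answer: -65560/91 ≈ -720.44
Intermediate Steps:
S = -1639/546 (S = -3 + 1/(3*(-281 + 99)) = -3 + (⅓)/(-182) = -3 + (⅓)*(-1/182) = -3 - 1/546 = -1639/546 ≈ -3.0018)
S*(l + (-225 - 1*(-67))) = -1639*(398 + (-225 - 1*(-67)))/546 = -1639*(398 + (-225 + 67))/546 = -1639*(398 - 158)/546 = -1639/546*240 = -65560/91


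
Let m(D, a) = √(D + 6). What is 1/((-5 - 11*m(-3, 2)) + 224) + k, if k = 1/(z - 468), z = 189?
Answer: 4501/4426614 + 11*√3/47598 ≈ 0.0014171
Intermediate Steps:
m(D, a) = √(6 + D)
k = -1/279 (k = 1/(189 - 468) = 1/(-279) = -1/279 ≈ -0.0035842)
1/((-5 - 11*m(-3, 2)) + 224) + k = 1/((-5 - 11*√(6 - 3)) + 224) - 1/279 = 1/((-5 - 11*√3) + 224) - 1/279 = 1/(219 - 11*√3) - 1/279 = -1/279 + 1/(219 - 11*√3)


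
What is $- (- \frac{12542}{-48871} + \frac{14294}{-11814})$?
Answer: $\frac{275195443}{288680997} \approx 0.95329$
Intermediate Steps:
$- (- \frac{12542}{-48871} + \frac{14294}{-11814}) = - (\left(-12542\right) \left(- \frac{1}{48871}\right) + 14294 \left(- \frac{1}{11814}\right)) = - (\frac{12542}{48871} - \frac{7147}{5907}) = \left(-1\right) \left(- \frac{275195443}{288680997}\right) = \frac{275195443}{288680997}$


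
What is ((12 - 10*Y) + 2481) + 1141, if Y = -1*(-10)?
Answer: 3534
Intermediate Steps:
Y = 10
((12 - 10*Y) + 2481) + 1141 = ((12 - 10*10) + 2481) + 1141 = ((12 - 100) + 2481) + 1141 = (-88 + 2481) + 1141 = 2393 + 1141 = 3534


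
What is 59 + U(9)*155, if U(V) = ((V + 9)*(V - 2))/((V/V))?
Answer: 19589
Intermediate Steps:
U(V) = (-2 + V)*(9 + V) (U(V) = ((9 + V)*(-2 + V))/1 = ((-2 + V)*(9 + V))*1 = (-2 + V)*(9 + V))
59 + U(9)*155 = 59 + (-18 + 9² + 7*9)*155 = 59 + (-18 + 81 + 63)*155 = 59 + 126*155 = 59 + 19530 = 19589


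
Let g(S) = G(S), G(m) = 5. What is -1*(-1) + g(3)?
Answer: 6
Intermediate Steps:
g(S) = 5
-1*(-1) + g(3) = -1*(-1) + 5 = 1 + 5 = 6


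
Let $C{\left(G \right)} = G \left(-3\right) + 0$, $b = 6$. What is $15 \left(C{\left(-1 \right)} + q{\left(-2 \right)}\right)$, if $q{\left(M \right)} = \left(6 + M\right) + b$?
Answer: $195$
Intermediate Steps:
$C{\left(G \right)} = - 3 G$ ($C{\left(G \right)} = - 3 G + 0 = - 3 G$)
$q{\left(M \right)} = 12 + M$ ($q{\left(M \right)} = \left(6 + M\right) + 6 = 12 + M$)
$15 \left(C{\left(-1 \right)} + q{\left(-2 \right)}\right) = 15 \left(\left(-3\right) \left(-1\right) + \left(12 - 2\right)\right) = 15 \left(3 + 10\right) = 15 \cdot 13 = 195$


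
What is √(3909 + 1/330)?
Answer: √425690430/330 ≈ 62.522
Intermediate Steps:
√(3909 + 1/330) = √(1289971/330) = √425690430/330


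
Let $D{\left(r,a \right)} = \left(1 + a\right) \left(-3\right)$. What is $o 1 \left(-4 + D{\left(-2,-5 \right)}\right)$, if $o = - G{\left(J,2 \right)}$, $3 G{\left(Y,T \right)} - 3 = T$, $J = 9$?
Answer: $- \frac{40}{3} \approx -13.333$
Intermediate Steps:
$G{\left(Y,T \right)} = 1 + \frac{T}{3}$
$D{\left(r,a \right)} = -3 - 3 a$
$o = - \frac{5}{3}$ ($o = - (1 + \frac{1}{3} \cdot 2) = - (1 + \frac{2}{3}) = \left(-1\right) \frac{5}{3} = - \frac{5}{3} \approx -1.6667$)
$o 1 \left(-4 + D{\left(-2,-5 \right)}\right) = \left(- \frac{5}{3}\right) 1 \left(-4 - -12\right) = - \frac{5 \left(-4 + \left(-3 + 15\right)\right)}{3} = - \frac{5 \left(-4 + 12\right)}{3} = \left(- \frac{5}{3}\right) 8 = - \frac{40}{3}$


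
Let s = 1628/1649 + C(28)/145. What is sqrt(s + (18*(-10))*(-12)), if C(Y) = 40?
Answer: 2*sqrt(1235620087061)/47821 ≈ 46.489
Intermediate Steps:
s = 60404/47821 (s = 1628/1649 + 40/145 = 1628*(1/1649) + 40*(1/145) = 1628/1649 + 8/29 = 60404/47821 ≈ 1.2631)
sqrt(s + (18*(-10))*(-12)) = sqrt(60404/47821 + (18*(-10))*(-12)) = sqrt(60404/47821 - 180*(-12)) = sqrt(60404/47821 + 2160) = sqrt(103353764/47821) = 2*sqrt(1235620087061)/47821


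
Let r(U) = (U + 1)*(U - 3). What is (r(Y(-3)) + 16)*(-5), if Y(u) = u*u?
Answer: -380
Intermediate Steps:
Y(u) = u²
r(U) = (1 + U)*(-3 + U)
(r(Y(-3)) + 16)*(-5) = ((-3 + ((-3)²)² - 2*(-3)²) + 16)*(-5) = ((-3 + 9² - 2*9) + 16)*(-5) = ((-3 + 81 - 18) + 16)*(-5) = (60 + 16)*(-5) = 76*(-5) = -380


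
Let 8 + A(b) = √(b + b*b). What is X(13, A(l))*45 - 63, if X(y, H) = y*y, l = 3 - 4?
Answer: 7542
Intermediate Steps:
l = -1
A(b) = -8 + √(b + b²) (A(b) = -8 + √(b + b*b) = -8 + √(b + b²))
X(y, H) = y²
X(13, A(l))*45 - 63 = 13²*45 - 63 = 169*45 - 63 = 7605 - 63 = 7542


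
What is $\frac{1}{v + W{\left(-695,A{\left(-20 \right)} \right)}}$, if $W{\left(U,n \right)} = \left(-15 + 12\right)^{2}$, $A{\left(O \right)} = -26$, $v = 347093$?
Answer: $\frac{1}{347102} \approx 2.881 \cdot 10^{-6}$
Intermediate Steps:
$W{\left(U,n \right)} = 9$ ($W{\left(U,n \right)} = \left(-3\right)^{2} = 9$)
$\frac{1}{v + W{\left(-695,A{\left(-20 \right)} \right)}} = \frac{1}{347093 + 9} = \frac{1}{347102}$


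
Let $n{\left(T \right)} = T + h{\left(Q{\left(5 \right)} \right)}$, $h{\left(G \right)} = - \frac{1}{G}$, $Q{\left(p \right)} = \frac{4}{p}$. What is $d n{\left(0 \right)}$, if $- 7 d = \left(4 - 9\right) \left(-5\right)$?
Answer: $\frac{125}{28} \approx 4.4643$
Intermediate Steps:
$d = - \frac{25}{7}$ ($d = - \frac{\left(4 - 9\right) \left(-5\right)}{7} = - \frac{\left(-5\right) \left(-5\right)}{7} = \left(- \frac{1}{7}\right) 25 = - \frac{25}{7} \approx -3.5714$)
$n{\left(T \right)} = - \frac{5}{4} + T$ ($n{\left(T \right)} = T - \frac{1}{4 \cdot \frac{1}{5}} = T - \frac{1}{\frac{4}{5}} = T - \frac{5}{4} = - \frac{5}{4} + T$)
$d n{\left(0 \right)} = - \frac{25 \left(- \frac{5}{4} + 0\right)}{7} = \left(- \frac{25}{7}\right) \left(- \frac{5}{4}\right) = \frac{125}{28}$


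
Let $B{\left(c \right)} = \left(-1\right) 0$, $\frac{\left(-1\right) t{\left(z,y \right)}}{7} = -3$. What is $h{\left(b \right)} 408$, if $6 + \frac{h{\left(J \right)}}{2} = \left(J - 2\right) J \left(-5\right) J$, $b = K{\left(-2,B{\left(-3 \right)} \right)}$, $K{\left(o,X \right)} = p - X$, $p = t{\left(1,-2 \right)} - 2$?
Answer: $-25043856$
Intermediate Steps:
$t{\left(z,y \right)} = 21$ ($t{\left(z,y \right)} = \left(-7\right) \left(-3\right) = 21$)
$B{\left(c \right)} = 0$
$p = 19$ ($p = 21 - 2 = 19$)
$K{\left(o,X \right)} = 19 - X$
$b = 19$ ($b = 19 - 0 = 19 + 0 = 19$)
$h{\left(J \right)} = -12 - 10 J^{2} \left(-2 + J\right)$ ($h{\left(J \right)} = -12 + 2 \left(J - 2\right) J \left(-5\right) J = -12 + 2 \left(-2 + J\right) - 5 J J = -12 + 2 \left(-2 + J\right) \left(- 5 J^{2}\right) = -12 + 2 \left(- 5 J^{2} \left(-2 + J\right)\right) = -12 - 10 J^{2} \left(-2 + J\right)$)
$h{\left(b \right)} 408 = \left(-12 - 10 \cdot 19^{3} + 20 \cdot 19^{2}\right) 408 = \left(-12 - 68590 + 20 \cdot 361\right) 408 = \left(-12 - 68590 + 7220\right) 408 = \left(-61382\right) 408 = -25043856$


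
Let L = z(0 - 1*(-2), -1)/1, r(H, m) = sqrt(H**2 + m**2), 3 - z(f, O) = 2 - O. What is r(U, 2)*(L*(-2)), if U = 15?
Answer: 0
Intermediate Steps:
z(f, O) = 1 + O (z(f, O) = 3 - (2 - O) = 3 + (-2 + O) = 1 + O)
L = 0 (L = (1 - 1)/1 = 0*1 = 0)
r(U, 2)*(L*(-2)) = sqrt(15**2 + 2**2)*(0*(-2)) = sqrt(225 + 4)*0 = sqrt(229)*0 = 0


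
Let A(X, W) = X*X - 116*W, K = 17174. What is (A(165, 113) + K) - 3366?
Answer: 27925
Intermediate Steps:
A(X, W) = X² - 116*W
(A(165, 113) + K) - 3366 = ((165² - 116*113) + 17174) - 3366 = ((27225 - 13108) + 17174) - 3366 = (14117 + 17174) - 3366 = 31291 - 3366 = 27925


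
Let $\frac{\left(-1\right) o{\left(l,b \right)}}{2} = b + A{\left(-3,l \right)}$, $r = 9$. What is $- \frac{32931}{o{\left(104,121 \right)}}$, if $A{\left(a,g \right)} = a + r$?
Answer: $\frac{32931}{254} \approx 129.65$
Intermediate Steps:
$A{\left(a,g \right)} = 9 + a$ ($A{\left(a,g \right)} = a + 9 = 9 + a$)
$o{\left(l,b \right)} = -12 - 2 b$ ($o{\left(l,b \right)} = - 2 \left(b + \left(9 - 3\right)\right) = - 2 \left(b + 6\right) = - 2 \left(6 + b\right) = -12 - 2 b$)
$- \frac{32931}{o{\left(104,121 \right)}} = - \frac{32931}{-12 - 242} = - \frac{32931}{-254} = \left(-32931\right) \left(- \frac{1}{254}\right) = \frac{32931}{254}$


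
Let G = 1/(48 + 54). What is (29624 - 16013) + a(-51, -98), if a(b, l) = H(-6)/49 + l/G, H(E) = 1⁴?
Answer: 177136/49 ≈ 3615.0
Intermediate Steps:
H(E) = 1
G = 1/102 ≈ 0.0098039
a(b, l) = 1/49 + 102*l (a(b, l) = 1/49 + l/(1/102) = 1*(1/49) + l*102 = 1/49 + 102*l)
(29624 - 16013) + a(-51, -98) = (29624 - 16013) + (1/49 + 102*(-98)) = 13611 + (1/49 - 9996) = 13611 - 489803/49 = 177136/49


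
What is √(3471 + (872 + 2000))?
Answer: √6343 ≈ 79.643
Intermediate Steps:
√(3471 + (872 + 2000)) = √(3471 + 2872) = √6343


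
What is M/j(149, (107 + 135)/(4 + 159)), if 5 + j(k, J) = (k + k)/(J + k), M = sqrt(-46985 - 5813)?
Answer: -24529*I*sqrt(52798)/74071 ≈ -76.092*I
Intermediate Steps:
M = I*sqrt(52798) (M = sqrt(-52798) = I*sqrt(52798) ≈ 229.78*I)
j(k, J) = -5 + 2*k/(J + k) (j(k, J) = -5 + (k + k)/(J + k) = -5 + (2*k)/(J + k) = -5 + 2*k/(J + k))
M/j(149, (107 + 135)/(4 + 159)) = (I*sqrt(52798))/(((-5*(107 + 135)/(4 + 159) - 3*149)/((107 + 135)/(4 + 159) + 149))) = (I*sqrt(52798))/(((-1210/163 - 447)/(242/163 + 149))) = (I*sqrt(52798))/(((-1210/163 - 447)/(242*(1/163) + 149))) = (I*sqrt(52798))/(((-5*242/163 - 447)/(242/163 + 149))) = (I*sqrt(52798))/(((-1210/163 - 447)/(24529/163))) = (I*sqrt(52798))/(((163/24529)*(-74071/163))) = (I*sqrt(52798))/(-74071/24529) = (I*sqrt(52798))*(-24529/74071) = -24529*I*sqrt(52798)/74071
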